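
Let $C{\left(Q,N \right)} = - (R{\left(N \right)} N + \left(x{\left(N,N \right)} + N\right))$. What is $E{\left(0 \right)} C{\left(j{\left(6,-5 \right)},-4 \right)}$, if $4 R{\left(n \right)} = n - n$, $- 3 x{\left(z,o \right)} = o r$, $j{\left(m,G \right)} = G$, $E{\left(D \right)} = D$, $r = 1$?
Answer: $0$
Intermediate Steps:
$x{\left(z,o \right)} = - \frac{o}{3}$ ($x{\left(z,o \right)} = - \frac{o 1}{3} = - \frac{o}{3}$)
$R{\left(n \right)} = 0$ ($R{\left(n \right)} = \frac{n - n}{4} = \frac{1}{4} \cdot 0 = 0$)
$C{\left(Q,N \right)} = - \frac{2 N}{3}$ ($C{\left(Q,N \right)} = - (0 N + \left(- \frac{N}{3} + N\right)) = - (0 + \frac{2 N}{3}) = - \frac{2 N}{3}$)
$E{\left(0 \right)} C{\left(j{\left(6,-5 \right)},-4 \right)} = 0 \left(\left(- \frac{2}{3}\right) \left(-4\right)\right) = 0 \cdot \frac{8}{3} = 0$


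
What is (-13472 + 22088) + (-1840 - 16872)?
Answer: -10096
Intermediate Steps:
(-13472 + 22088) + (-1840 - 16872) = 8616 - 18712 = -10096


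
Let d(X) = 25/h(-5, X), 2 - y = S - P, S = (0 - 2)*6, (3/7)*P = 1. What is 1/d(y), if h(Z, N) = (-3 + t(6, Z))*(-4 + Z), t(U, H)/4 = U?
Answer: -189/25 ≈ -7.5600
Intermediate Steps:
P = 7/3 (P = (7/3)*1 = 7/3 ≈ 2.3333)
t(U, H) = 4*U
h(Z, N) = -84 + 21*Z (h(Z, N) = (-3 + 4*6)*(-4 + Z) = (-3 + 24)*(-4 + Z) = 21*(-4 + Z) = -84 + 21*Z)
S = -12 (S = -2*6 = -12)
y = 49/3 (y = 2 - (-12 - 1*7/3) = 2 - (-12 - 7/3) = 2 - 1*(-43/3) = 2 + 43/3 = 49/3 ≈ 16.333)
d(X) = -25/189 (d(X) = 25/(-84 + 21*(-5)) = 25/(-84 - 105) = 25/(-189) = 25*(-1/189) = -25/189)
1/d(y) = 1/(-25/189) = -189/25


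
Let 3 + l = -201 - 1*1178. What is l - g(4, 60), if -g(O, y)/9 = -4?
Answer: -1418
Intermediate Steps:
l = -1382 (l = -3 + (-201 - 1*1178) = -3 + (-201 - 1178) = -3 - 1379 = -1382)
g(O, y) = 36 (g(O, y) = -9*(-4) = 36)
l - g(4, 60) = -1382 - 1*36 = -1382 - 36 = -1418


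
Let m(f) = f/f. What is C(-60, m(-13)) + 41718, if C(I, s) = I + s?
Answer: 41659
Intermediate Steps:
m(f) = 1
C(-60, m(-13)) + 41718 = (-60 + 1) + 41718 = -59 + 41718 = 41659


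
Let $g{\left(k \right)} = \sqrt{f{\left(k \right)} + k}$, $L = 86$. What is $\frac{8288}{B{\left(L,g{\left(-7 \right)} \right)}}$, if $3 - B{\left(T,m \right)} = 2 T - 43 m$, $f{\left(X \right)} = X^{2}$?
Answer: $\frac{1400672}{49097} + \frac{356384 \sqrt{42}}{49097} \approx 75.571$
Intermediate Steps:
$g{\left(k \right)} = \sqrt{k + k^{2}}$ ($g{\left(k \right)} = \sqrt{k^{2} + k} = \sqrt{k + k^{2}}$)
$B{\left(T,m \right)} = 3 - 2 T + 43 m$ ($B{\left(T,m \right)} = 3 - \left(2 T - 43 m\right) = 3 - \left(- 43 m + 2 T\right) = 3 - 2 T + 43 m$)
$\frac{8288}{B{\left(L,g{\left(-7 \right)} \right)}} = \frac{8288}{3 - 172 + 43 \sqrt{- 7 \left(1 - 7\right)}} = \frac{8288}{3 - 172 + 43 \sqrt{\left(-7\right) \left(-6\right)}} = \frac{8288}{3 - 172 + 43 \sqrt{42}} = \frac{8288}{-169 + 43 \sqrt{42}}$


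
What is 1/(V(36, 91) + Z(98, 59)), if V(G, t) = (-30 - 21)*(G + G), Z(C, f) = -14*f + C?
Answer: -1/4400 ≈ -0.00022727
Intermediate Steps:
Z(C, f) = C - 14*f
V(G, t) = -102*G
1/(V(36, 91) + Z(98, 59)) = 1/(-102*36 + (98 - 14*59)) = 1/(-3672 + (98 - 826)) = 1/(-3672 - 728) = 1/(-4400) = -1/4400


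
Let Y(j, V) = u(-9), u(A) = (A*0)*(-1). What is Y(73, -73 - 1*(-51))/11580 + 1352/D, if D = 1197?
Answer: 1352/1197 ≈ 1.1295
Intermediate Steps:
u(A) = 0 (u(A) = 0*(-1) = 0)
Y(j, V) = 0
Y(73, -73 - 1*(-51))/11580 + 1352/D = 0/11580 + 1352/1197 = 0*(1/11580) + 1352*(1/1197) = 0 + 1352/1197 = 1352/1197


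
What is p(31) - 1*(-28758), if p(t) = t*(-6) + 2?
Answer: 28574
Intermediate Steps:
p(t) = 2 - 6*t (p(t) = -6*t + 2 = 2 - 6*t)
p(31) - 1*(-28758) = (2 - 6*31) - 1*(-28758) = (2 - 186) + 28758 = -184 + 28758 = 28574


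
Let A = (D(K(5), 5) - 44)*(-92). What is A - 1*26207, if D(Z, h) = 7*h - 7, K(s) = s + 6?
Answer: -24735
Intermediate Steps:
K(s) = 6 + s
D(Z, h) = -7 + 7*h
A = 1472 (A = ((-7 + 7*5) - 44)*(-92) = ((-7 + 35) - 44)*(-92) = (28 - 44)*(-92) = -16*(-92) = 1472)
A - 1*26207 = 1472 - 1*26207 = 1472 - 26207 = -24735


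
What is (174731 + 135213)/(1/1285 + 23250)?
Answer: 398278040/29876251 ≈ 13.331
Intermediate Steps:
(174731 + 135213)/(1/1285 + 23250) = 309944/(1/1285 + 23250) = 309944/(29876251/1285) = 309944*(1285/29876251) = 398278040/29876251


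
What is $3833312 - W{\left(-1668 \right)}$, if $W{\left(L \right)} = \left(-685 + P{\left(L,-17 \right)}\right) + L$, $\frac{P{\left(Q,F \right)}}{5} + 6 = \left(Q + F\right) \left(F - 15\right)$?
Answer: $3566095$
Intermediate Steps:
$P{\left(Q,F \right)} = -30 + 5 \left(-15 + F\right) \left(F + Q\right)$ ($P{\left(Q,F \right)} = -30 + 5 \left(Q + F\right) \left(F - 15\right) = -30 + 5 \left(F + Q\right) \left(-15 + F\right) = -30 + 5 \left(-15 + F\right) \left(F + Q\right)$)
$W{\left(L \right)} = 2005 - 159 L$ ($W{\left(L \right)} = \left(-685 - \left(-1245 - 1445 + 160 L\right)\right) + L = \left(-685 - \left(-2690 + 160 L\right)\right) + L = \left(2005 - 160 L\right) + L = 2005 - 159 L$)
$3833312 - W{\left(-1668 \right)} = 3833312 - \left(2005 - -265212\right) = 3833312 - \left(2005 + 265212\right) = 3833312 - 267217 = 3566095$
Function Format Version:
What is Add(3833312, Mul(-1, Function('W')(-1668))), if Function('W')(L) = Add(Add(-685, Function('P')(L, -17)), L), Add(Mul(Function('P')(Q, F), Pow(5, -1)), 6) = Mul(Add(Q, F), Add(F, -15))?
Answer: 3566095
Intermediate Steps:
Function('P')(Q, F) = Add(-30, Mul(5, Add(-15, F), Add(F, Q))) (Function('P')(Q, F) = Add(-30, Mul(5, Mul(Add(Q, F), Add(F, -15)))) = Add(-30, Mul(5, Mul(Add(F, Q), Add(-15, F)))) = Add(-30, Mul(5, Mul(Add(-15, F), Add(F, Q)))) = Add(-30, Mul(5, Add(-15, F), Add(F, Q))))
Function('W')(L) = Add(2005, Mul(-159, L)) (Function('W')(L) = Add(Add(-685, Add(-30, Mul(-75, -17), Mul(-75, L), Mul(5, Pow(-17, 2)), Mul(5, -17, L))), L) = Add(Add(-685, Add(-30, 1275, Mul(-75, L), Mul(5, 289), Mul(-85, L))), L) = Add(Add(-685, Add(-30, 1275, Mul(-75, L), 1445, Mul(-85, L))), L) = Add(Add(-685, Add(2690, Mul(-160, L))), L) = Add(Add(2005, Mul(-160, L)), L) = Add(2005, Mul(-159, L)))
Add(3833312, Mul(-1, Function('W')(-1668))) = Add(3833312, Mul(-1, Add(2005, Mul(-159, -1668)))) = Add(3833312, Mul(-1, Add(2005, 265212))) = Add(3833312, Mul(-1, 267217)) = Add(3833312, -267217) = 3566095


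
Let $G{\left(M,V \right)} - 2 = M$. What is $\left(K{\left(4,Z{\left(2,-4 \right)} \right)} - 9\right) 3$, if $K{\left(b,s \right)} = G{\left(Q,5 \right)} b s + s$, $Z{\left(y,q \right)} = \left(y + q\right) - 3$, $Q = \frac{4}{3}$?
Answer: $-242$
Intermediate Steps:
$Q = \frac{4}{3}$ ($Q = 4 \cdot \frac{1}{3} = \frac{4}{3} \approx 1.3333$)
$G{\left(M,V \right)} = 2 + M$
$Z{\left(y,q \right)} = -3 + q + y$ ($Z{\left(y,q \right)} = \left(q + y\right) - 3 = -3 + q + y$)
$K{\left(b,s \right)} = s + \frac{10 b s}{3}$ ($K{\left(b,s \right)} = \left(2 + \frac{4}{3}\right) b s + s = \frac{10 b}{3} s + s = \frac{10 b s}{3} + s = s + \frac{10 b s}{3}$)
$\left(K{\left(4,Z{\left(2,-4 \right)} \right)} - 9\right) 3 = \left(\frac{\left(-3 - 4 + 2\right) \left(3 + 10 \cdot 4\right)}{3} - 9\right) 3 = \left(\frac{1}{3} \left(-5\right) \left(3 + 40\right) - 9\right) 3 = \left(\frac{1}{3} \left(-5\right) 43 - 9\right) 3 = \left(- \frac{215}{3} - 9\right) 3 = \left(- \frac{242}{3}\right) 3 = -242$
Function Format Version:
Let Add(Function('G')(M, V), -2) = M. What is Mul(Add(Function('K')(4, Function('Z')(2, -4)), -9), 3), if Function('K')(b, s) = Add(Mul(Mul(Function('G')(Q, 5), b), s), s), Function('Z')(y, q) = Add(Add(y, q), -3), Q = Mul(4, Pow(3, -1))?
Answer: -242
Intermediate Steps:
Q = Rational(4, 3) (Q = Mul(4, Rational(1, 3)) = Rational(4, 3) ≈ 1.3333)
Function('G')(M, V) = Add(2, M)
Function('Z')(y, q) = Add(-3, q, y) (Function('Z')(y, q) = Add(Add(q, y), -3) = Add(-3, q, y))
Function('K')(b, s) = Add(s, Mul(Rational(10, 3), b, s)) (Function('K')(b, s) = Add(Mul(Mul(Add(2, Rational(4, 3)), b), s), s) = Add(Mul(Mul(Rational(10, 3), b), s), s) = Add(Mul(Rational(10, 3), b, s), s) = Add(s, Mul(Rational(10, 3), b, s)))
Mul(Add(Function('K')(4, Function('Z')(2, -4)), -9), 3) = Mul(Add(Mul(Rational(1, 3), Add(-3, -4, 2), Add(3, Mul(10, 4))), -9), 3) = Mul(Add(Mul(Rational(1, 3), -5, Add(3, 40)), -9), 3) = Mul(Add(Mul(Rational(1, 3), -5, 43), -9), 3) = Mul(Add(Rational(-215, 3), -9), 3) = Mul(Rational(-242, 3), 3) = -242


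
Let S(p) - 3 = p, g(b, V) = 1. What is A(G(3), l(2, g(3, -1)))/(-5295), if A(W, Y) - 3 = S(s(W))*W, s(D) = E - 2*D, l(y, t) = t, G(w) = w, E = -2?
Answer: 4/1765 ≈ 0.0022663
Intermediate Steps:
s(D) = -2 - 2*D
S(p) = 3 + p
A(W, Y) = 3 + W*(1 - 2*W) (A(W, Y) = 3 + (3 + (-2 - 2*W))*W = 3 + (1 - 2*W)*W = 3 + W*(1 - 2*W))
A(G(3), l(2, g(3, -1)))/(-5295) = (3 - 1*3*(-1 + 2*3))/(-5295) = (3 - 1*3*(-1 + 6))*(-1/5295) = (3 - 1*3*5)*(-1/5295) = (3 - 15)*(-1/5295) = -12*(-1/5295) = 4/1765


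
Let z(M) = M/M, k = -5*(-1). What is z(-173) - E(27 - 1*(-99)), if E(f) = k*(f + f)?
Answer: -1259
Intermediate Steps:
k = 5
E(f) = 10*f (E(f) = 5*(f + f) = 5*(2*f) = 10*f)
z(M) = 1
z(-173) - E(27 - 1*(-99)) = 1 - 10*(27 - 1*(-99)) = 1 - 10*(27 + 99) = 1 - 10*126 = 1 - 1*1260 = 1 - 1260 = -1259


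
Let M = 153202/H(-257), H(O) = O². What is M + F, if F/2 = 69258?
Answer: 9148996486/66049 ≈ 1.3852e+5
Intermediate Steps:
M = 153202/66049 (M = 153202/((-257)²) = 153202/66049 ≈ 2.3195)
F = 138516 (F = 2*69258 = 138516)
M + F = 153202/66049 + 138516 = 9148996486/66049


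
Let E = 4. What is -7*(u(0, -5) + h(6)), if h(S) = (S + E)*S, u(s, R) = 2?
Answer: -434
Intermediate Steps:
h(S) = S*(4 + S) (h(S) = (S + 4)*S = (4 + S)*S = S*(4 + S))
-7*(u(0, -5) + h(6)) = -7*(2 + 6*(4 + 6)) = -7*(2 + 6*10) = -7*(2 + 60) = -7*62 = -434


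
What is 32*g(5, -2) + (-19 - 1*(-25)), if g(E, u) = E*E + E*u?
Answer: 486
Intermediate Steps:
g(E, u) = E² + E*u
32*g(5, -2) + (-19 - 1*(-25)) = 32*(5*(5 - 2)) + (-19 - 1*(-25)) = 32*(5*3) + (-19 + 25) = 32*15 + 6 = 480 + 6 = 486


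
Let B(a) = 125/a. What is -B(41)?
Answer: -125/41 ≈ -3.0488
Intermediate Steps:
-B(41) = -125/41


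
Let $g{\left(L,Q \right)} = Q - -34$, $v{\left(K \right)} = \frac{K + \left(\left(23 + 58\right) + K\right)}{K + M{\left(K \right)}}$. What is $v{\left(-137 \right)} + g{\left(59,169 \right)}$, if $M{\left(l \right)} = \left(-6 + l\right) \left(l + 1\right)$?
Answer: $\frac{3919940}{19311} \approx 202.99$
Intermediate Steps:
$M{\left(l \right)} = \left(1 + l\right) \left(-6 + l\right)$ ($M{\left(l \right)} = \left(-6 + l\right) \left(1 + l\right) = \left(1 + l\right) \left(-6 + l\right)$)
$v{\left(K \right)} = \frac{81 + 2 K}{-6 + K^{2} - 4 K}$ ($v{\left(K \right)} = \frac{K + \left(\left(23 + 58\right) + K\right)}{K - \left(6 - K^{2} + 5 K\right)} = \frac{K + \left(81 + K\right)}{-6 + K^{2} - 4 K} = \frac{81 + 2 K}{-6 + K^{2} - 4 K}$)
$g{\left(L,Q \right)} = 34 + Q$ ($g{\left(L,Q \right)} = Q + 34 = 34 + Q$)
$v{\left(-137 \right)} + g{\left(59,169 \right)} = \frac{81 + 2 \left(-137\right)}{-6 + \left(-137\right)^{2} - -548} + \left(34 + 169\right) = \frac{81 - 274}{-6 + 18769 + 548} + 203 = \frac{1}{19311} \left(-193\right) + 203 = - \frac{193}{19311} + 203 = \frac{3919940}{19311}$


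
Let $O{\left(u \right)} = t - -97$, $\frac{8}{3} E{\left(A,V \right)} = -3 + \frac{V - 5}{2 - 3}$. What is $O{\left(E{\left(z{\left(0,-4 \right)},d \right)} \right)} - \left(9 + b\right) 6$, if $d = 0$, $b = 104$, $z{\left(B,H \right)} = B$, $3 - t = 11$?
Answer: $-589$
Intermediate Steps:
$t = -8$ ($t = 3 - 11 = -8$)
$E{\left(A,V \right)} = \frac{3}{4} - \frac{3 V}{8}$ ($E{\left(A,V \right)} = \frac{3 \left(-3 + \frac{V - 5}{2 - 3}\right)}{8} = \frac{3 \left(-3 + \frac{-5 + V}{-1}\right)}{8} = \frac{3 \left(-3 + \left(-5 + V\right) \left(-1\right)\right)}{8} = \frac{3 \left(-3 - \left(-5 + V\right)\right)}{8} = \frac{3 \left(2 - V\right)}{8} = \frac{3}{4} - \frac{3 V}{8}$)
$O{\left(u \right)} = 89$ ($O{\left(u \right)} = -8 - -97 = -8 + 97 = 89$)
$O{\left(E{\left(z{\left(0,-4 \right)},d \right)} \right)} - \left(9 + b\right) 6 = 89 - \left(9 + 104\right) 6 = 89 - 113 \cdot 6 = 89 - 678 = -589$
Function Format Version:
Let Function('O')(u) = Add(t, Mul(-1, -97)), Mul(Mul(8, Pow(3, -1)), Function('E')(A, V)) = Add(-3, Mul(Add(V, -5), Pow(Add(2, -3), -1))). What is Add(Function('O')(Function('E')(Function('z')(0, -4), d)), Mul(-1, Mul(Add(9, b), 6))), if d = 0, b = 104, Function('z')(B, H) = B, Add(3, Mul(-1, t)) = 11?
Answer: -589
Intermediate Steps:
t = -8 (t = Add(3, Mul(-1, 11)) = Add(3, -11) = -8)
Function('E')(A, V) = Add(Rational(3, 4), Mul(Rational(-3, 8), V)) (Function('E')(A, V) = Mul(Rational(3, 8), Add(-3, Mul(Add(V, -5), Pow(Add(2, -3), -1)))) = Mul(Rational(3, 8), Add(-3, Mul(Add(-5, V), Pow(-1, -1)))) = Mul(Rational(3, 8), Add(-3, Mul(Add(-5, V), -1))) = Mul(Rational(3, 8), Add(-3, Add(5, Mul(-1, V)))) = Mul(Rational(3, 8), Add(2, Mul(-1, V))) = Add(Rational(3, 4), Mul(Rational(-3, 8), V)))
Function('O')(u) = 89 (Function('O')(u) = Add(-8, Mul(-1, -97)) = Add(-8, 97) = 89)
Add(Function('O')(Function('E')(Function('z')(0, -4), d)), Mul(-1, Mul(Add(9, b), 6))) = Add(89, Mul(-1, Mul(Add(9, 104), 6))) = Add(89, Mul(-1, Mul(113, 6))) = Add(89, Mul(-1, 678)) = Add(89, -678) = -589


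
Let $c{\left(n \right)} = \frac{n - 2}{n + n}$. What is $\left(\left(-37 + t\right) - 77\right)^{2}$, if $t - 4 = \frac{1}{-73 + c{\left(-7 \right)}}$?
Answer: $\frac{12419765136}{1026169} \approx 12103.0$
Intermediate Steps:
$c{\left(n \right)} = \frac{-2 + n}{2 n}$
$t = \frac{4038}{1013}$ ($t = 4 + \frac{1}{-73 + \frac{-2 - 7}{2 \left(-7\right)}} = 4 + \frac{1}{-73 + \frac{1}{2} \left(- \frac{1}{7}\right) \left(-9\right)} = 4 + \frac{1}{-73 + \frac{9}{14}} = 4 + \frac{1}{- \frac{1013}{14}} = 4 - \frac{14}{1013} = \frac{4038}{1013} \approx 3.9862$)
$\left(\left(-37 + t\right) - 77\right)^{2} = \left(\left(-37 + \frac{4038}{1013}\right) - 77\right)^{2} = \left(- \frac{33443}{1013} - 77\right)^{2} = \left(- \frac{111444}{1013}\right)^{2} = \frac{12419765136}{1026169}$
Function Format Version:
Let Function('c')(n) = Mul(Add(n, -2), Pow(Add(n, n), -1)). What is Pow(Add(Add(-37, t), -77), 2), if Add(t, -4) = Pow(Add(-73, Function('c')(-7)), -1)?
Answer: Rational(12419765136, 1026169) ≈ 12103.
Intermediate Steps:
Function('c')(n) = Mul(Rational(1, 2), Pow(n, -1), Add(-2, n)) (Function('c')(n) = Mul(Add(-2, n), Pow(Mul(2, n), -1)) = Mul(Add(-2, n), Mul(Rational(1, 2), Pow(n, -1))) = Mul(Rational(1, 2), Pow(n, -1), Add(-2, n)))
t = Rational(4038, 1013) (t = Add(4, Pow(Add(-73, Mul(Rational(1, 2), Pow(-7, -1), Add(-2, -7))), -1)) = Add(4, Pow(Add(-73, Mul(Rational(1, 2), Rational(-1, 7), -9)), -1)) = Add(4, Pow(Add(-73, Rational(9, 14)), -1)) = Add(4, Pow(Rational(-1013, 14), -1)) = Add(4, Rational(-14, 1013)) = Rational(4038, 1013) ≈ 3.9862)
Pow(Add(Add(-37, t), -77), 2) = Pow(Add(Add(-37, Rational(4038, 1013)), -77), 2) = Pow(Add(Rational(-33443, 1013), -77), 2) = Pow(Rational(-111444, 1013), 2) = Rational(12419765136, 1026169)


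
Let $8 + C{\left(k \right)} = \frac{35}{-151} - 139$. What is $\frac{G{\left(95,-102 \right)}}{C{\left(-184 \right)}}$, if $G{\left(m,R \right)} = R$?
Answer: $\frac{7701}{11116} \approx 0.69279$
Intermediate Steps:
$C{\left(k \right)} = - \frac{22232}{151}$ ($C{\left(k \right)} = -8 - \left(139 - \frac{35}{-151}\right) = -8 + \left(35 \left(- \frac{1}{151}\right) - 139\right) = -8 - \frac{21024}{151} = - \frac{22232}{151}$)
$\frac{G{\left(95,-102 \right)}}{C{\left(-184 \right)}} = - \frac{102}{- \frac{22232}{151}} = \left(-102\right) \left(- \frac{151}{22232}\right) = \frac{7701}{11116}$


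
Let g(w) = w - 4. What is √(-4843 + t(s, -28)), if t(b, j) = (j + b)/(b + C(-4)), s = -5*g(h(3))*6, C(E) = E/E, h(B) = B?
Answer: I*√4654061/31 ≈ 69.591*I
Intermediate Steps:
C(E) = 1
g(w) = -4 + w
s = 30 (s = -5*(-4 + 3)*6 = -5*(-1)*6 = 5*6 = 30)
t(b, j) = (b + j)/(1 + b) (t(b, j) = (j + b)/(b + 1) = (b + j)/(1 + b))
√(-4843 + t(s, -28)) = √(-4843 + (30 - 28)/(1 + 30)) = √(-4843 + 2/31) = √(-150131/31) = I*√4654061/31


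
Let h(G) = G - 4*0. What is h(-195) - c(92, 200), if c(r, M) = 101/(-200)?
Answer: -38899/200 ≈ -194.50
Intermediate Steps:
c(r, M) = -101/200 (c(r, M) = 101*(-1/200) = -101/200)
h(G) = G (h(G) = G + 0 = G)
h(-195) - c(92, 200) = -195 - 1*(-101/200) = -195 + 101/200 = -38899/200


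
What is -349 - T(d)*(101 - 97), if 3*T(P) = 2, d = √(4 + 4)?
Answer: -1055/3 ≈ -351.67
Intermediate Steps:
d = 2*√2 (d = √8 = 2*√2 ≈ 2.8284)
T(P) = ⅔ (T(P) = (⅓)*2 = ⅔)
-349 - T(d)*(101 - 97) = -349 - 2*(101 - 97)/3 = -349 - 2*4/3 = -349 - 1*8/3 = -349 - 8/3 = -1055/3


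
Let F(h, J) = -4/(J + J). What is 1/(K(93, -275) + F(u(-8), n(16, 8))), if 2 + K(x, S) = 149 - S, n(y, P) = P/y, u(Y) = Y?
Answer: 1/418 ≈ 0.0023923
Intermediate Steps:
K(x, S) = 147 - S (K(x, S) = -2 + (149 - S) = 147 - S)
F(h, J) = -2/J (F(h, J) = -4*1/(2*J) = -2/J)
1/(K(93, -275) + F(u(-8), n(16, 8))) = 1/((147 - 1*(-275)) - 2/(8/16)) = 1/((147 + 275) - 2/(8*(1/16))) = 1/(422 - 2/½) = 1/(422 - 2*2) = 1/(422 - 4) = 1/418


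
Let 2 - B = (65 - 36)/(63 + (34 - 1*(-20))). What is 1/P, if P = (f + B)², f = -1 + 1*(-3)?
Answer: 13689/69169 ≈ 0.19791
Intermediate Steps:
f = -4 (f = -1 - 3 = -4)
B = 205/117 (B = 2 - (65 - 36)/(63 + (34 - 1*(-20))) = 2 - 29/(63 + (34 + 20)) = 2 - 29/(63 + 54) = 2 - 29/117 = 205/117 ≈ 1.7521)
P = 69169/13689 (P = (-4 + 205/117)² = (-263/117)² = 69169/13689 ≈ 5.0529)
1/P = 1/(69169/13689) = 13689/69169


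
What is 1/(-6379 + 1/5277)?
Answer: -5277/33661982 ≈ -0.00015676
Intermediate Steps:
1/(-6379 + 1/5277) = 1/(-33661982/5277) = -5277/33661982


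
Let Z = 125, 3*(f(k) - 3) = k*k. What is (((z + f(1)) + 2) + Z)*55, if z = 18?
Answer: 24475/3 ≈ 8158.3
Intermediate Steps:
f(k) = 3 + k²/3 (f(k) = 3 + (k*k)/3 = 3 + k²/3)
(((z + f(1)) + 2) + Z)*55 = (((18 + (3 + (⅓)*1²)) + 2) + 125)*55 = (((18 + (3 + (⅓)*1)) + 2) + 125)*55 = (((18 + (3 + ⅓)) + 2) + 125)*55 = (((18 + 10/3) + 2) + 125)*55 = ((64/3 + 2) + 125)*55 = (70/3 + 125)*55 = (445/3)*55 = 24475/3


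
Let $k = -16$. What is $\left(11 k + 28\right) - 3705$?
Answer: $-3853$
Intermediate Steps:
$\left(11 k + 28\right) - 3705 = \left(11 \left(-16\right) + 28\right) - 3705 = \left(-176 + 28\right) - 3705 = -148 - 3705 = -3853$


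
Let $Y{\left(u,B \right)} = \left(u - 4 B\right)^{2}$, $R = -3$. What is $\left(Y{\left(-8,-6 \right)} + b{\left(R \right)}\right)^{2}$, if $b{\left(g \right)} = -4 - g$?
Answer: $65025$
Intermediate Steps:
$\left(Y{\left(-8,-6 \right)} + b{\left(R \right)}\right)^{2} = \left(\left(\left(-1\right) \left(-8\right) + 4 \left(-6\right)\right)^{2} - 1\right)^{2} = \left(\left(8 - 24\right)^{2} + \left(-4 + 3\right)\right)^{2} = \left(\left(-16\right)^{2} - 1\right)^{2} = \left(256 - 1\right)^{2} = 255^{2} = 65025$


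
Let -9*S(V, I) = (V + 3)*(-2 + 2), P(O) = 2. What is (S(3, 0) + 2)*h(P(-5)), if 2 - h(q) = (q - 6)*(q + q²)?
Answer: 52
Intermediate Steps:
S(V, I) = 0 (S(V, I) = -(V + 3)*(-2 + 2)/9 = -(3 + V)*0/9 = -⅑*0 = 0)
h(q) = 2 - (-6 + q)*(q + q²) (h(q) = 2 - (q - 6)*(q + q²) = 2 - (-6 + q)*(q + q²))
(S(3, 0) + 2)*h(P(-5)) = (0 + 2)*(2 - 1*2³ + 5*2² + 6*2) = 2*(2 - 1*8 + 5*4 + 12) = 2*(2 - 8 + 20 + 12) = 2*26 = 52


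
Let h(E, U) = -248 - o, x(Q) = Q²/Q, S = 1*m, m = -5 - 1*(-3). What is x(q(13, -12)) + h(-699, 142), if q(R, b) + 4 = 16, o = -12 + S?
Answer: -222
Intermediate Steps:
m = -2 (m = -5 + 3 = -2)
S = -2 (S = 1*(-2) = -2)
o = -14 (o = -12 - 2 = -14)
q(R, b) = 12 (q(R, b) = -4 + 16 = 12)
x(Q) = Q
h(E, U) = -234 (h(E, U) = -248 - 1*(-14) = -248 + 14 = -234)
x(q(13, -12)) + h(-699, 142) = 12 - 234 = -222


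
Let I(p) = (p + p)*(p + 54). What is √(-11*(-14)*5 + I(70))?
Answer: 7*√370 ≈ 134.65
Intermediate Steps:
I(p) = 2*p*(54 + p) (I(p) = (2*p)*(54 + p) = 2*p*(54 + p))
√(-11*(-14)*5 + I(70)) = √(-11*(-14)*5 + 2*70*(54 + 70)) = √(154*5 + 2*70*124) = √(770 + 17360) = √18130 = 7*√370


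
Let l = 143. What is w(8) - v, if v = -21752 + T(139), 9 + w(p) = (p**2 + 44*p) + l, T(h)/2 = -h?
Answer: 22580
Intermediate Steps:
T(h) = -2*h (T(h) = 2*(-h) = -2*h)
w(p) = 134 + p**2 + 44*p (w(p) = -9 + ((p**2 + 44*p) + 143) = -9 + (143 + p**2 + 44*p) = 134 + p**2 + 44*p)
v = -22030 (v = -21752 - 2*139 = -21752 - 278 = -22030)
w(8) - v = (134 + 8**2 + 44*8) - 1*(-22030) = (134 + 64 + 352) + 22030 = 550 + 22030 = 22580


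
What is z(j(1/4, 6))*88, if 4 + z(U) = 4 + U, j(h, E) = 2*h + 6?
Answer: 572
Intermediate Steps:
j(h, E) = 6 + 2*h
z(U) = U (z(U) = -4 + (4 + U) = U)
z(j(1/4, 6))*88 = (6 + 2/4)*88 = (6 + 2*(¼))*88 = (6 + ½)*88 = (13/2)*88 = 572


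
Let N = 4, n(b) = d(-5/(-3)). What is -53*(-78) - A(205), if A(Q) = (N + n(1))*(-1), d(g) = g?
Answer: 12419/3 ≈ 4139.7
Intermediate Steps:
n(b) = 5/3 (n(b) = -5/(-3) = -5*(-1/3) = 5/3)
A(Q) = -17/3 (A(Q) = (4 + 5/3)*(-1) = (17/3)*(-1) = -17/3)
-53*(-78) - A(205) = -53*(-78) - 1*(-17/3) = 4134 + 17/3 = 12419/3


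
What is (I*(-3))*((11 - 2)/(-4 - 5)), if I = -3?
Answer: -9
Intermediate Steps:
(I*(-3))*((11 - 2)/(-4 - 5)) = (-3*(-3))*((11 - 2)/(-4 - 5)) = 9*(9/(-9)) = 9*(9*(-⅑)) = 9*(-1) = -9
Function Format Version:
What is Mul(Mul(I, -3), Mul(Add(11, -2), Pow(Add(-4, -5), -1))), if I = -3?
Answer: -9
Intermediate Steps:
Mul(Mul(I, -3), Mul(Add(11, -2), Pow(Add(-4, -5), -1))) = Mul(Mul(-3, -3), Mul(Add(11, -2), Pow(Add(-4, -5), -1))) = Mul(9, Mul(9, Pow(-9, -1))) = Mul(9, Mul(9, Rational(-1, 9))) = Mul(9, -1) = -9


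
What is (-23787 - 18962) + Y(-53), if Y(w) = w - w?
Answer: -42749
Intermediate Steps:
Y(w) = 0
(-23787 - 18962) + Y(-53) = (-23787 - 18962) + 0 = -42749 + 0 = -42749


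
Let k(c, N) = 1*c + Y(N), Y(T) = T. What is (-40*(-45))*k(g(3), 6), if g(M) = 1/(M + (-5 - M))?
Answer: 10440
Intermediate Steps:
g(M) = -⅕ (g(M) = 1/(-5) = -⅕)
k(c, N) = N + c (k(c, N) = 1*c + N = c + N = N + c)
(-40*(-45))*k(g(3), 6) = (-40*(-45))*(6 - ⅕) = 1800*(29/5) = 10440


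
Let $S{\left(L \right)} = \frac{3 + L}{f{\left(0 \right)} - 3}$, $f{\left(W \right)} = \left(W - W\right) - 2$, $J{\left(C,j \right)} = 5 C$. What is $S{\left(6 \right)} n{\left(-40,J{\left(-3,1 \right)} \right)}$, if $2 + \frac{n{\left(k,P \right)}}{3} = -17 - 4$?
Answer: $\frac{621}{5} \approx 124.2$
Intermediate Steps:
$f{\left(W \right)} = -2$ ($f{\left(W \right)} = 0 - 2 = -2$)
$S{\left(L \right)} = - \frac{3}{5} - \frac{L}{5}$ ($S{\left(L \right)} = \frac{3 + L}{-2 - 3} = \frac{3 + L}{-5} = \left(3 + L\right) \left(- \frac{1}{5}\right) = - \frac{3}{5} - \frac{L}{5}$)
$n{\left(k,P \right)} = -69$ ($n{\left(k,P \right)} = -6 + 3 \left(-17 - 4\right) = -6 + 3 \left(-21\right) = -6 - 63 = -69$)
$S{\left(6 \right)} n{\left(-40,J{\left(-3,1 \right)} \right)} = \left(- \frac{3}{5} - \frac{6}{5}\right) \left(-69\right) = \left(- \frac{9}{5}\right) \left(-69\right) = \frac{621}{5}$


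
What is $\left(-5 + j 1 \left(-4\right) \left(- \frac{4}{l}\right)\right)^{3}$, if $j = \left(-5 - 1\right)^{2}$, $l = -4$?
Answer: $-3307949$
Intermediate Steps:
$j = 36$ ($j = \left(-6\right)^{2} = 36$)
$\left(-5 + j 1 \left(-4\right) \left(- \frac{4}{l}\right)\right)^{3} = \left(-5 + 36 \cdot 1 \left(-4\right) \left(- \frac{4}{-4}\right)\right)^{3} = \left(-5 + 36 \left(-4\right) \left(\left(-4\right) \left(- \frac{1}{4}\right)\right)\right)^{3} = \left(-5 - 144\right)^{3} = \left(-149\right)^{3} = -3307949$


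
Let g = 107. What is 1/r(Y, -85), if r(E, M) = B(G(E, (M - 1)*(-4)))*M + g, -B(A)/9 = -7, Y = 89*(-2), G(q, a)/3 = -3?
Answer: -1/5248 ≈ -0.00019055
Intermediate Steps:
G(q, a) = -9 (G(q, a) = 3*(-3) = -9)
Y = -178
B(A) = 63 (B(A) = -9*(-7) = 63)
r(E, M) = 107 + 63*M (r(E, M) = 63*M + 107 = 107 + 63*M)
1/r(Y, -85) = 1/(107 + 63*(-85)) = 1/(107 - 5355) = 1/(-5248) = -1/5248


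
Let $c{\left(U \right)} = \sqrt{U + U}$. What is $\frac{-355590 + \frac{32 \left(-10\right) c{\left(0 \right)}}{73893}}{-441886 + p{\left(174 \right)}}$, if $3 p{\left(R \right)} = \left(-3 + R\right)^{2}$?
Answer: $\frac{355590}{432139} \approx 0.82286$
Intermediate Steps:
$p{\left(R \right)} = \frac{\left(-3 + R\right)^{2}}{3}$
$c{\left(U \right)} = \sqrt{2} \sqrt{U}$ ($c{\left(U \right)} = \sqrt{2 U} = \sqrt{2} \sqrt{U}$)
$\frac{-355590 + \frac{32 \left(-10\right) c{\left(0 \right)}}{73893}}{-441886 + p{\left(174 \right)}} = \frac{-355590 + \frac{32 \left(-10\right) \sqrt{2} \sqrt{0}}{73893}}{-441886 + \frac{\left(-3 + 174\right)^{2}}{3}} = \frac{-355590 + - 320 \sqrt{2} \cdot 0 \cdot \frac{1}{73893}}{-441886 + \frac{171^{2}}{3}} = \frac{-355590 + \left(-320\right) 0 \cdot \frac{1}{73893}}{-441886 + \frac{1}{3} \cdot 29241} = \frac{-355590 + 0 \cdot \frac{1}{73893}}{-441886 + 9747} = \frac{-355590 + 0}{-432139} = \left(-355590\right) \left(- \frac{1}{432139}\right) = \frac{355590}{432139}$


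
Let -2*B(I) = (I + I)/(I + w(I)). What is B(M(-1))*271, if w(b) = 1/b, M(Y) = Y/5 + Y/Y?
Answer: -4336/41 ≈ -105.76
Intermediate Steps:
M(Y) = 1 + Y/5 (M(Y) = Y*(1/5) + 1 = Y/5 + 1 = 1 + Y/5)
B(I) = -I/(I + 1/I) (B(I) = -(I + I)/(2*(I + 1/I)) = -2*I/(2*(I + 1/I)) = -I/(I + 1/I))
B(M(-1))*271 = -(1 + (1/5)*(-1))**2/(1 + (1 + (1/5)*(-1))**2)*271 = -(1 - 1/5)**2/(1 + (1 - 1/5)**2)*271 = -(4/5)**2/(1 + (4/5)**2)*271 = -1*16/25/(1 + 16/25)*271 = -1*16/25/41/25*271 = -1*16/25*25/41*271 = -16/41*271 = -4336/41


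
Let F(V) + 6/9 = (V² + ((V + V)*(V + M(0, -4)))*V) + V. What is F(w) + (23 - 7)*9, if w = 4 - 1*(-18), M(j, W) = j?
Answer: 65836/3 ≈ 21945.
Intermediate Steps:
w = 22 (w = 4 + 18 = 22)
F(V) = -⅔ + V + V² + 2*V³ (F(V) = -⅔ + ((V² + ((V + V)*(V + 0))*V) + V) = -⅔ + ((V² + ((2*V)*V)*V) + V) = -⅔ + ((V² + (2*V²)*V) + V) = -⅔ + ((V² + 2*V³) + V) = -⅔ + (V + V² + 2*V³) = -⅔ + V + V² + 2*V³)
F(w) + (23 - 7)*9 = (-⅔ + 22 + 22² + 2*22³) + (23 - 7)*9 = (-⅔ + 22 + 484 + 2*10648) + 16*9 = (-⅔ + 22 + 484 + 21296) + 144 = 65404/3 + 144 = 65836/3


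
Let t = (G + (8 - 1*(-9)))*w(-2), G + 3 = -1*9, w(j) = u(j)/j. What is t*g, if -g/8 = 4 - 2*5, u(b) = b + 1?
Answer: 120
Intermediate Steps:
u(b) = 1 + b
g = 48 (g = -8*(4 - 2*5) = -8*(4 - 10) = -8*(-6) = 48)
w(j) = (1 + j)/j
G = -12 (G = -3 - 1*9 = -3 - 9 = -12)
t = 5/2 (t = (-12 + (8 - 1*(-9)))*((1 - 2)/(-2)) = (-12 + (8 + 9))*(-½*(-1)) = (-12 + 17)*(½) = 5*(½) = 5/2 ≈ 2.5000)
t*g = (5/2)*48 = 120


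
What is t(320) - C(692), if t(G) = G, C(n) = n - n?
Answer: 320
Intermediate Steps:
C(n) = 0
t(320) - C(692) = 320 - 1*0 = 320 + 0 = 320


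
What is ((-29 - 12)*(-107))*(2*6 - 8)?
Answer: 17548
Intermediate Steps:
((-29 - 12)*(-107))*(2*6 - 8) = (-41*(-107))*(12 - 8) = 4387*4 = 17548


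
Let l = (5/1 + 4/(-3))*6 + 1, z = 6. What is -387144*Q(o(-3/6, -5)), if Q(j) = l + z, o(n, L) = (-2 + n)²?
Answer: -11227176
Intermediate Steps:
l = 23 (l = (5*1 + 4*(-⅓))*6 + 1 = (5 - 4/3)*6 + 1 = (11/3)*6 + 1 = 22 + 1 = 23)
Q(j) = 29 (Q(j) = 23 + 6 = 29)
-387144*Q(o(-3/6, -5)) = -387144*29 = -11227176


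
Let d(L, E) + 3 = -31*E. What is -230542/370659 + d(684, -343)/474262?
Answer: -52698602417/87894739329 ≈ -0.59956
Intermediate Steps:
d(L, E) = -3 - 31*E
-230542/370659 + d(684, -343)/474262 = -230542/370659 + (-3 - 31*(-343))/474262 = -230542*1/370659 + (-3 + 10633)*(1/474262) = -230542/370659 + 10630*(1/474262) = -230542/370659 + 5315/237131 = -52698602417/87894739329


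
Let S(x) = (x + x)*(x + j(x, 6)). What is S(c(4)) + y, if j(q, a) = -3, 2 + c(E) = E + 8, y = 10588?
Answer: 10728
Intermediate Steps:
c(E) = 6 + E (c(E) = -2 + (E + 8) = -2 + (8 + E) = 6 + E)
S(x) = 2*x*(-3 + x) (S(x) = (x + x)*(x - 3) = (2*x)*(-3 + x) = 2*x*(-3 + x))
S(c(4)) + y = 2*(6 + 4)*(-3 + (6 + 4)) + 10588 = 2*10*(-3 + 10) + 10588 = 2*10*7 + 10588 = 140 + 10588 = 10728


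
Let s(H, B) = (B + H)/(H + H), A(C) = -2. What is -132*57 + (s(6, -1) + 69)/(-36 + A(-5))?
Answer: -3431777/456 ≈ -7525.8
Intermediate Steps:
s(H, B) = (B + H)/(2*H) (s(H, B) = (B + H)/((2*H)) = (B + H)*(1/(2*H)) = (B + H)/(2*H))
-132*57 + (s(6, -1) + 69)/(-36 + A(-5)) = -132*57 + ((1/2)*(-1 + 6)/6 + 69)/(-36 - 2) = -7524 + ((1/2)*(1/6)*5 + 69)/(-38) = -7524 + (5/12 + 69)*(-1/38) = -7524 + (833/12)*(-1/38) = -7524 - 833/456 = -3431777/456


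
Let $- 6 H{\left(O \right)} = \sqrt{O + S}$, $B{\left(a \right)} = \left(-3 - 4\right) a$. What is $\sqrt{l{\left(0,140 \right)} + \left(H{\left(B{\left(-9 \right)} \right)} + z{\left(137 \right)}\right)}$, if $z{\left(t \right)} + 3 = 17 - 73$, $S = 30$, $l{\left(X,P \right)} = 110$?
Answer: $\frac{\sqrt{1836 - 6 \sqrt{93}}}{6} \approx 7.028$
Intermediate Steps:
$B{\left(a \right)} = - 7 a$
$z{\left(t \right)} = -59$ ($z{\left(t \right)} = -3 + \left(17 - 73\right) = -3 - 56 = -59$)
$H{\left(O \right)} = - \frac{\sqrt{30 + O}}{6}$ ($H{\left(O \right)} = - \frac{\sqrt{O + 30}}{6} = - \frac{\sqrt{30 + O}}{6}$)
$\sqrt{l{\left(0,140 \right)} + \left(H{\left(B{\left(-9 \right)} \right)} + z{\left(137 \right)}\right)} = \sqrt{110 - \left(59 + \frac{\sqrt{30 - -63}}{6}\right)} = \sqrt{110 - \left(59 + \frac{\sqrt{30 + 63}}{6}\right)} = \sqrt{110 - \left(59 + \frac{\sqrt{93}}{6}\right)} = \sqrt{51 - \frac{\sqrt{93}}{6}}$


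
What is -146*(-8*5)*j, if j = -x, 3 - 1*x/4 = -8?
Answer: -256960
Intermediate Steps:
x = 44 (x = 12 - 4*(-8) = 12 + 32 = 44)
j = -44 (j = -1*44 = -44)
-146*(-8*5)*j = -146*(-8*5)*(-44) = -(-5840)*(-44) = -146*1760 = -256960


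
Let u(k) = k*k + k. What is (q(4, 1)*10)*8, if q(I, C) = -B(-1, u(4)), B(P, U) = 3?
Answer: -240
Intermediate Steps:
u(k) = k + k² (u(k) = k² + k = k + k²)
q(I, C) = -3 (q(I, C) = -1*3 = -3)
(q(4, 1)*10)*8 = -3*10*8 = -30*8 = -240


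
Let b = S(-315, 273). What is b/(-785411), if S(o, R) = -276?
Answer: 276/785411 ≈ 0.00035141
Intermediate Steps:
b = -276
b/(-785411) = -276/(-785411) = -276*(-1/785411) = 276/785411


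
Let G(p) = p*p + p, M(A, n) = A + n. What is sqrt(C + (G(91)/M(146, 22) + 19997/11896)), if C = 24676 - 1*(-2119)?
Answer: sqrt(8548153951566)/17844 ≈ 163.85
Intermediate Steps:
C = 26795 (C = 24676 + 2119 = 26795)
G(p) = p + p**2 (G(p) = p**2 + p = p + p**2)
sqrt(C + (G(91)/M(146, 22) + 19997/11896)) = sqrt(26795 + ((91*(1 + 91))/(146 + 22) + 19997/11896)) = sqrt(26795 + ((91*92)/168 + 19997*(1/11896))) = sqrt(26795 + (8372*(1/168) + 19997/11896)) = sqrt(26795 + (299/6 + 19997/11896)) = sqrt(26795 + 1838443/35688) = sqrt(958098403/35688) = sqrt(8548153951566)/17844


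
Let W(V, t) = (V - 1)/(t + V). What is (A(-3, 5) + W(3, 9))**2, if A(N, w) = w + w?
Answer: 3721/36 ≈ 103.36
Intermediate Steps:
A(N, w) = 2*w
W(V, t) = (-1 + V)/(V + t)
(A(-3, 5) + W(3, 9))**2 = (2*5 + (-1 + 3)/(3 + 9))**2 = (10 + 2/12)**2 = (10 + (1/12)*2)**2 = (10 + 1/6)**2 = (61/6)**2 = 3721/36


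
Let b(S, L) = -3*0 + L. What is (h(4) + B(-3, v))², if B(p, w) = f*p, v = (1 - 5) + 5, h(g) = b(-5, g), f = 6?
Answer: 196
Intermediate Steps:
b(S, L) = L (b(S, L) = 0 + L = L)
h(g) = g
v = 1 (v = -4 + 5 = 1)
B(p, w) = 6*p
(h(4) + B(-3, v))² = (4 + 6*(-3))² = (4 - 18)² = (-14)² = 196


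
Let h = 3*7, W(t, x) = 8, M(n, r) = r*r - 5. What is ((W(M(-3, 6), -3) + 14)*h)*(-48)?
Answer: -22176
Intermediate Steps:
M(n, r) = -5 + r² (M(n, r) = r² - 5 = -5 + r²)
h = 21
((W(M(-3, 6), -3) + 14)*h)*(-48) = ((8 + 14)*21)*(-48) = (22*21)*(-48) = 462*(-48) = -22176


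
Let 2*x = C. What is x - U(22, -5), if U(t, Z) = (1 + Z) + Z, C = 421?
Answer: 439/2 ≈ 219.50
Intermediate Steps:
U(t, Z) = 1 + 2*Z
x = 421/2 (x = (½)*421 = 421/2 ≈ 210.50)
x - U(22, -5) = 421/2 - (1 + 2*(-5)) = 421/2 - (1 - 10) = 421/2 - 1*(-9) = 421/2 + 9 = 439/2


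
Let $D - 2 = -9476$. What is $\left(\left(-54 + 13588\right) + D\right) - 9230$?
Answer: $-5170$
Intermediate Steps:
$D = -9474$ ($D = 2 - 9476 = -9474$)
$\left(\left(-54 + 13588\right) + D\right) - 9230 = \left(\left(-54 + 13588\right) - 9474\right) - 9230 = \left(13534 - 9474\right) - 9230 = 4060 - 9230 = -5170$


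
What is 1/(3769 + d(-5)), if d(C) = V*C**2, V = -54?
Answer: 1/2419 ≈ 0.00041339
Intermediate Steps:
d(C) = -54*C**2
1/(3769 + d(-5)) = 1/(3769 - 54*(-5)**2) = 1/(3769 - 54*25) = 1/(3769 - 1350) = 1/2419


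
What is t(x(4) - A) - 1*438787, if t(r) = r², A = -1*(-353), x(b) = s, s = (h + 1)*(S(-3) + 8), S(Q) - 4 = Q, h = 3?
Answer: -338298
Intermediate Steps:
S(Q) = 4 + Q
s = 36 (s = (3 + 1)*((4 - 3) + 8) = 4*(1 + 8) = 4*9 = 36)
x(b) = 36
A = 353
t(x(4) - A) - 1*438787 = (36 - 1*353)² - 1*438787 = (36 - 353)² - 438787 = (-317)² - 438787 = 100489 - 438787 = -338298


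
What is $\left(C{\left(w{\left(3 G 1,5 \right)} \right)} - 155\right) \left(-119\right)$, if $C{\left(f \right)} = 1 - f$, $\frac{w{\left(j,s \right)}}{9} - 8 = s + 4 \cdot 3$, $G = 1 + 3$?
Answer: $45101$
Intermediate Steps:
$G = 4$
$w{\left(j,s \right)} = 180 + 9 s$ ($w{\left(j,s \right)} = 72 + 9 \left(s + 4 \cdot 3\right) = 72 + 9 \left(s + 12\right) = 72 + 9 \left(12 + s\right) = 72 + \left(108 + 9 s\right) = 180 + 9 s$)
$\left(C{\left(w{\left(3 G 1,5 \right)} \right)} - 155\right) \left(-119\right) = \left(\left(1 - \left(180 + 9 \cdot 5\right)\right) - 155\right) \left(-119\right) = \left(\left(1 - \left(180 + 45\right)\right) - 155\right) \left(-119\right) = \left(\left(1 - 225\right) - 155\right) \left(-119\right) = \left(-224 - 155\right) \left(-119\right) = \left(-379\right) \left(-119\right) = 45101$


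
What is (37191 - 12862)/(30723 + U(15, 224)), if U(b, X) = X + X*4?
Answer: 24329/31843 ≈ 0.76403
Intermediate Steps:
U(b, X) = 5*X (U(b, X) = X + 4*X = 5*X)
(37191 - 12862)/(30723 + U(15, 224)) = (37191 - 12862)/(30723 + 5*224) = 24329/(30723 + 1120) = 24329/31843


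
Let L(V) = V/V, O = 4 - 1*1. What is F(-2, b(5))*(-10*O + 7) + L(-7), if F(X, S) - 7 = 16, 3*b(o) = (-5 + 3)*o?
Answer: -528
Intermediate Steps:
O = 3 (O = 4 - 1 = 3)
b(o) = -2*o/3 (b(o) = ((-5 + 3)*o)/3 = (-2*o)/3 = -2*o/3)
F(X, S) = 23 (F(X, S) = 7 + 16 = 23)
L(V) = 1
F(-2, b(5))*(-10*O + 7) + L(-7) = 23*(-10*3 + 7) + 1 = 23*(-30 + 7) + 1 = 23*(-23) + 1 = -529 + 1 = -528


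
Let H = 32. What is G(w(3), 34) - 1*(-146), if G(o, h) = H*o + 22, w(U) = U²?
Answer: 456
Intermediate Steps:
G(o, h) = 22 + 32*o (G(o, h) = 32*o + 22 = 22 + 32*o)
G(w(3), 34) - 1*(-146) = (22 + 32*3²) - 1*(-146) = (22 + 32*9) + 146 = (22 + 288) + 146 = 310 + 146 = 456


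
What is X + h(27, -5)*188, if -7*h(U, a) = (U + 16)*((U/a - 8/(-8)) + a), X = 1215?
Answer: 422473/35 ≈ 12071.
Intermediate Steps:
h(U, a) = -(16 + U)*(1 + a + U/a)/7 (h(U, a) = -(U + 16)*((U/a - 8/(-8)) + a)/7 = -(16 + U)*((U/a - 8*(-1/8)) + a)/7 = -(16 + U)*((U/a + 1) + a)/7 = -(16 + U)*((1 + U/a) + a)/7 = -(16 + U)*(1 + a + U/a)/7)
X + h(27, -5)*188 = 1215 + ((1/7)*(-1*27**2 - 16*27 - 1*(-5)*(16 + 27 + 16*(-5) + 27*(-5)))/(-5))*188 = 1215 + ((1/7)*(-1/5)*(-1*729 - 432 - 1*(-5)*(16 + 27 - 80 - 135)))*188 = 1215 + ((1/7)*(-1/5)*(-729 - 432 - 1*(-5)*(-172)))*188 = 1215 + ((1/7)*(-1/5)*(-729 - 432 - 860))*188 = 1215 + ((1/7)*(-1/5)*(-2021))*188 = 1215 + (2021/35)*188 = 1215 + 379948/35 = 422473/35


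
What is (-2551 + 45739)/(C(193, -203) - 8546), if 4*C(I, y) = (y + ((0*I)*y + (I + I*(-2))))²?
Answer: 21594/15329 ≈ 1.4087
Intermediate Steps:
C(I, y) = (y - I)²/4 (C(I, y) = (y + ((0*I)*y + (I + I*(-2))))²/4 = (y + (0*y + (I - 2*I)))²/4 = (y + (0 - I))²/4 = (y - I)²/4)
(-2551 + 45739)/(C(193, -203) - 8546) = (-2551 + 45739)/((193 - 1*(-203))²/4 - 8546) = 43188/((193 + 203)²/4 - 8546) = 43188/((¼)*396² - 8546) = 43188/((¼)*156816 - 8546) = 43188/(39204 - 8546) = 43188/30658 = 43188*(1/30658) = 21594/15329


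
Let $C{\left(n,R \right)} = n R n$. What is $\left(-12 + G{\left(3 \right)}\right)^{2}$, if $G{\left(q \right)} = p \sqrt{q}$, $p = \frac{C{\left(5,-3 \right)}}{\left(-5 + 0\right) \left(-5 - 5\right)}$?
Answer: $\frac{603}{4} + 36 \sqrt{3} \approx 213.1$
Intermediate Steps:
$C{\left(n,R \right)} = R n^{2}$ ($C{\left(n,R \right)} = R n n = R n^{2}$)
$p = - \frac{3}{2}$ ($p = \frac{\left(-3\right) 5^{2}}{\left(-5 + 0\right) \left(-5 - 5\right)} = \frac{\left(-3\right) 25}{\left(-5\right) \left(-10\right)} = - \frac{75}{50} = \left(-75\right) \frac{1}{50} = - \frac{3}{2} \approx -1.5$)
$G{\left(q \right)} = - \frac{3 \sqrt{q}}{2}$
$\left(-12 + G{\left(3 \right)}\right)^{2} = \left(-12 - \frac{3 \sqrt{3}}{2}\right)^{2}$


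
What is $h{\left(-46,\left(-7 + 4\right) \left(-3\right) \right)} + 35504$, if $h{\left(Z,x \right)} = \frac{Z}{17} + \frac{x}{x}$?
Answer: $\frac{603539}{17} \approx 35502.0$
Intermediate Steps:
$h{\left(Z,x \right)} = 1 + \frac{Z}{17}$ ($h{\left(Z,x \right)} = Z \frac{1}{17} + 1 = \frac{Z}{17} + 1 = 1 + \frac{Z}{17}$)
$h{\left(-46,\left(-7 + 4\right) \left(-3\right) \right)} + 35504 = \left(1 + \frac{1}{17} \left(-46\right)\right) + 35504 = \left(1 - \frac{46}{17}\right) + 35504 = - \frac{29}{17} + 35504 = \frac{603539}{17}$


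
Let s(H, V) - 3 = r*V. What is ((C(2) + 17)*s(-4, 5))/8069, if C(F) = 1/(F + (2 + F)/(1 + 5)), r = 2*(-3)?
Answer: -3753/64552 ≈ -0.058139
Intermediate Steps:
r = -6
C(F) = 1/(⅓ + 7*F/6) (C(F) = 1/(F + (2 + F)/6) = 1/(F + (2 + F)*(⅙)) = 1/(F + (⅓ + F/6)) = 1/(⅓ + 7*F/6))
s(H, V) = 3 - 6*V
((C(2) + 17)*s(-4, 5))/8069 = ((6/(2 + 7*2) + 17)*(3 - 6*5))/8069 = ((6/(2 + 14) + 17)*(3 - 30))*(1/8069) = ((6/16 + 17)*(-27))*(1/8069) = ((6*(1/16) + 17)*(-27))*(1/8069) = ((3/8 + 17)*(-27))*(1/8069) = ((139/8)*(-27))*(1/8069) = -3753/8*1/8069 = -3753/64552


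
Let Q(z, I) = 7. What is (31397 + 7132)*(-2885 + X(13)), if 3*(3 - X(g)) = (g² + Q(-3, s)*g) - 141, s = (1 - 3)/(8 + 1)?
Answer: -112568895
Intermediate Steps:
s = -2/9 ≈ -0.22222
X(g) = 50 - 7*g/3 - g²/3 (X(g) = 3 - ((g² + 7*g) - 141)/3 = 3 - (-141 + g² + 7*g)/3 = 3 + (47 - 7*g/3 - g²/3) = 50 - 7*g/3 - g²/3)
(31397 + 7132)*(-2885 + X(13)) = (31397 + 7132)*(-2885 + (50 - 7/3*13 - ⅓*13²)) = 38529*(-2885 + (50 - 91/3 - ⅓*169)) = 38529*(-2885 + (50 - 91/3 - 169/3)) = 38529*(-2885 - 110/3) = 38529*(-8765/3) = -112568895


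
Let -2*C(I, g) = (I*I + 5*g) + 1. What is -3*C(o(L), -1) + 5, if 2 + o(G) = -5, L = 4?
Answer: 145/2 ≈ 72.500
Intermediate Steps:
o(G) = -7 (o(G) = -2 - 5 = -7)
C(I, g) = -½ - 5*g/2 - I²/2 (C(I, g) = -((I*I + 5*g) + 1)/2 = -((I² + 5*g) + 1)/2 = -(1 + I² + 5*g)/2 = -½ - 5*g/2 - I²/2)
-3*C(o(L), -1) + 5 = -3*(-½ - 5/2*(-1) - ½*(-7)²) + 5 = -3*(-½ + 5/2 - ½*49) + 5 = -3*(-½ + 5/2 - 49/2) + 5 = -3*(-45/2) + 5 = 135/2 + 5 = 145/2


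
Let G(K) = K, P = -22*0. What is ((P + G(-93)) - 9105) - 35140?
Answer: -44338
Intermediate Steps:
P = 0
((P + G(-93)) - 9105) - 35140 = ((0 - 93) - 9105) - 35140 = (-93 - 9105) - 35140 = -9198 - 35140 = -44338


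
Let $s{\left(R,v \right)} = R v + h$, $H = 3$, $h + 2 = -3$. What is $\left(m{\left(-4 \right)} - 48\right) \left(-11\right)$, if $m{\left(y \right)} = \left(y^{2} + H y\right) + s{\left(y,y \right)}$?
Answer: $363$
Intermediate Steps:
$h = -5$ ($h = -2 - 3 = -5$)
$s{\left(R,v \right)} = -5 + R v$ ($s{\left(R,v \right)} = R v - 5 = -5 + R v$)
$m{\left(y \right)} = -5 + 2 y^{2} + 3 y$ ($m{\left(y \right)} = \left(y^{2} + 3 y\right) + \left(-5 + y y\right) = \left(y^{2} + 3 y\right) + \left(-5 + y^{2}\right) = -5 + 2 y^{2} + 3 y$)
$\left(m{\left(-4 \right)} - 48\right) \left(-11\right) = \left(\left(-5 + 2 \left(-4\right)^{2} + 3 \left(-4\right)\right) - 48\right) \left(-11\right) = \left(\left(-5 + 2 \cdot 16 - 12\right) - 48\right) \left(-11\right) = \left(\left(-5 + 32 - 12\right) - 48\right) \left(-11\right) = \left(15 - 48\right) \left(-11\right) = \left(-33\right) \left(-11\right) = 363$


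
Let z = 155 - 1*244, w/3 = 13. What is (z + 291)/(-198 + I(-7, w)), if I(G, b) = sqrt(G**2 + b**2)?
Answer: -19998/18817 - 101*sqrt(1570)/18817 ≈ -1.2754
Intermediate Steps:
w = 39 (w = 3*13 = 39)
z = -89 (z = 155 - 244 = -89)
(z + 291)/(-198 + I(-7, w)) = (-89 + 291)/(-198 + sqrt((-7)**2 + 39**2)) = 202/(-198 + sqrt(49 + 1521)) = 202/(-198 + sqrt(1570))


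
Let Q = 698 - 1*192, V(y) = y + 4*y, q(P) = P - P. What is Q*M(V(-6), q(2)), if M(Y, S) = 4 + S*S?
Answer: 2024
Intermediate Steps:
q(P) = 0
V(y) = 5*y
M(Y, S) = 4 + S²
Q = 506 (Q = 698 - 192 = 506)
Q*M(V(-6), q(2)) = 506*(4 + 0²) = 506*(4 + 0) = 506*4 = 2024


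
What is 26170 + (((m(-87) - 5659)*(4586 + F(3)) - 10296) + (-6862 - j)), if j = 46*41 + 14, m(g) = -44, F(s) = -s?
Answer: -26129737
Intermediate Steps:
j = 1900 (j = 1886 + 14 = 1900)
26170 + (((m(-87) - 5659)*(4586 + F(3)) - 10296) + (-6862 - j)) = 26170 + (((-44 - 5659)*(4586 - 1*3) - 10296) + (-6862 - 1*1900)) = 26170 + ((-5703*(4586 - 3) - 10296) + (-6862 - 1900)) = 26170 + ((-5703*4583 - 10296) - 8762) = 26170 + ((-26136849 - 10296) - 8762) = 26170 + (-26147145 - 8762) = 26170 - 26155907 = -26129737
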